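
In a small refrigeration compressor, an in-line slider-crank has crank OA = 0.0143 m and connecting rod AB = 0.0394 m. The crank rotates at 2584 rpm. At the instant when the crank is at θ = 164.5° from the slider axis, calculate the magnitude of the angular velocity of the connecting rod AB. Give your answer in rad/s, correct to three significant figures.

ω = 270.6 rad/s (converted from 2584 rpm).
The rod makes angle φ with the slider axis where L sinφ = r sinθ; differentiating, L cosφ·φ̇ = r ω cosθ.
L cosφ = √(L² − r² sin²θ) = 0.039214 m.
|ω_rod| = r ω |cosθ| / √(L² − r² sin²θ) = 0.0143·270.6·0.96363/0.039214 = 95.088 rad/s.

95.1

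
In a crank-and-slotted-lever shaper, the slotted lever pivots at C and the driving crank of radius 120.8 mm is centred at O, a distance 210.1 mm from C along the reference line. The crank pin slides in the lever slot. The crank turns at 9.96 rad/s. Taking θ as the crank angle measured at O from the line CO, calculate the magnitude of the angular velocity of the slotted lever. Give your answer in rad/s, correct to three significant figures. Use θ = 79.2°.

ω = 9.96 rad/s
Crank pin A relative to C: A = (d + r cosθ, r sinθ); lever angle φ = atan2(r sinθ, d + r cosθ).
Differentiating tanφ: φ̇ = rω(d cosθ + r)/(d² + r² + 2dr cosθ).
d² + r² + 2dr cosθ = |CA|² = 0.0682462 m²;  d cosθ + r = +0.16017 m.
|ω_lever| = |0.1208·9.96·+0.16017| / 0.0682462 = 2.8237 rad/s.

2.82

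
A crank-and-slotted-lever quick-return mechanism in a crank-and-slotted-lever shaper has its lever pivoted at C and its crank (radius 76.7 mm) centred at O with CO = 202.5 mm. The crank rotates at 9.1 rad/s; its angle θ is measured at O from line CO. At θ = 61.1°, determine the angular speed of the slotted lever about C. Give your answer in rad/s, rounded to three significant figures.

1.97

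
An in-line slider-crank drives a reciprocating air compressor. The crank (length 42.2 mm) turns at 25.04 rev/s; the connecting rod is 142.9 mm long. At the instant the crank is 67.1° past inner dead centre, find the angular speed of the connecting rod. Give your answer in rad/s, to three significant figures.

18.8

ω = 157.3 rad/s (converted from 25.04 rev/s).
The rod makes angle φ with the slider axis where L sinφ = r sinθ; differentiating, L cosφ·φ̇ = r ω cosθ.
L cosφ = √(L² − r² sin²θ) = 0.13751 m.
|ω_rod| = r ω |cosθ| / √(L² − r² sin²θ) = 0.0422·157.3·0.38912/0.13751 = 18.788 rad/s.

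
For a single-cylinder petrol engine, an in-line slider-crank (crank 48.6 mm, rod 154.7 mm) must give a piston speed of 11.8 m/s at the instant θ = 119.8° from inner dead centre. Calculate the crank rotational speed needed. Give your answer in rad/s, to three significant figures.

For an in-line slider-crank, |v_piston| = rω|sinθ|·[1 + r cosθ/√(L² − r² sin²θ)].
With r = 0.0486 m, L = 0.1547 m, θ = 119.8°: the bracketed kinematic factor |dx/dθ| = 0.03533 m.
ω = v/|dx/dθ| = 11.8/0.03533 = 334 rad/s.

334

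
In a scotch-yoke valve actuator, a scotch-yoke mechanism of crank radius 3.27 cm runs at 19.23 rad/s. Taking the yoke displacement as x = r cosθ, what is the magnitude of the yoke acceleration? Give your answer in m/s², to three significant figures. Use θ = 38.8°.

9.42

ω = 19.23 rad/s
x = r cosθ ⇒ ẍ = −rω² cosθ (ω constant).
|a| = rω²|cosθ| = 0.0327·(19.23)²·|cos 38.8°| = 9.4239 m/s².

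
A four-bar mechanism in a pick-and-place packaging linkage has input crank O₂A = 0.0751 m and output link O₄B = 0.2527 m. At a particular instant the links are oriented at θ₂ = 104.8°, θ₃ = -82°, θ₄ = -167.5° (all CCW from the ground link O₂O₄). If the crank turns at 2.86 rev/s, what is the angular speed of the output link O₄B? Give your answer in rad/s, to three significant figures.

ω₂ = 17.97 rad/s (from 2.86 rev/s).
Differentiating the loop-closure r₂e^{iθ₂}+r₃e^{iθ₃}=r₁+r₄e^{iθ₄} gives r₂ω₂e^{iθ₂}+r₃ω₃e^{iθ₃}=r₄ω₄e^{iθ₄}.
Eliminating the other unknown: ω₄ = r₂ω₂ sin(θ₂−θ₃) / [r₄ sin(θ₄−θ₃)].
Numerator sine = -0.11840; denominator sine = -0.99692.
Result = 0.0751·17.97·(-0.11840) / (0.2527·(-0.99692)) = +0.63429 rad/s; magnitude 0.63429 rad/s.

0.634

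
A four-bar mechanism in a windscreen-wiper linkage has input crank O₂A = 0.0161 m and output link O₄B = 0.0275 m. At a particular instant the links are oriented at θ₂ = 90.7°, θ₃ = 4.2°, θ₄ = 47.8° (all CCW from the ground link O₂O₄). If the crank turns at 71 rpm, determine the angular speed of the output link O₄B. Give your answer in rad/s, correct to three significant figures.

ω₂ = 7.435 rad/s (from 71 rpm).
Differentiating the loop-closure r₂e^{iθ₂}+r₃e^{iθ₃}=r₁+r₄e^{iθ₄} gives r₂ω₂e^{iθ₂}+r₃ω₃e^{iθ₃}=r₄ω₄e^{iθ₄}.
Eliminating the other unknown: ω₄ = r₂ω₂ sin(θ₂−θ₃) / [r₄ sin(θ₄−θ₃)].
Numerator sine = +0.99813; denominator sine = +0.68962.
Result = 0.0161·7.435·(+0.99813) / (0.0275·(+0.68962)) = +6.3003 rad/s; magnitude 6.3003 rad/s.

6.30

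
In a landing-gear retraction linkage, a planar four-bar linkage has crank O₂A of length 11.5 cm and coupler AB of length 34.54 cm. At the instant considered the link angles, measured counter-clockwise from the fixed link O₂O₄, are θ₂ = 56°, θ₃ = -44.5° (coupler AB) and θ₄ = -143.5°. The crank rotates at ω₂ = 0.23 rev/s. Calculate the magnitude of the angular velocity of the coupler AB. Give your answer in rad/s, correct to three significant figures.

ω₂ = 1.445 rad/s (from 0.23 rev/s).
Differentiating the loop-closure r₂e^{iθ₂}+r₃e^{iθ₃}=r₁+r₄e^{iθ₄} gives r₂ω₂e^{iθ₂}+r₃ω₃e^{iθ₃}=r₄ω₄e^{iθ₄}.
Eliminating the other unknown: ω₃ = r₂ω₂ sin(θ₄−θ₂) / [r₃ sin(θ₃−θ₄)].
Numerator sine = +0.33381; denominator sine = +0.98769.
Result = 0.115·1.445·(+0.33381) / (0.3454·(+0.98769)) = +0.16261 rad/s; magnitude 0.16261 rad/s.

0.163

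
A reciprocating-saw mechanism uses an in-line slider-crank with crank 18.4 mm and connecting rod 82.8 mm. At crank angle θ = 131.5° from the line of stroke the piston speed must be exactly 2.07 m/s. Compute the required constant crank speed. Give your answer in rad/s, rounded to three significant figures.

For an in-line slider-crank, |v_piston| = rω|sinθ|·[1 + r cosθ/√(L² − r² sin²θ)].
With r = 0.0184 m, L = 0.0828 m, θ = 131.5°: the bracketed kinematic factor |dx/dθ| = 0.011723 m.
ω = v/|dx/dθ| = 2.07/0.011723 = 176.58 rad/s.

177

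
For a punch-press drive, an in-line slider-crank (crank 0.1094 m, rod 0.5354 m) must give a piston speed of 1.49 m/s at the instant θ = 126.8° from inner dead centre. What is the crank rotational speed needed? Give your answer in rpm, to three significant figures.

For an in-line slider-crank, |v_piston| = rω|sinθ|·[1 + r cosθ/√(L² − r² sin²θ)].
With r = 0.1094 m, L = 0.5354 m, θ = 126.8°: the bracketed kinematic factor |dx/dθ| = 0.076731 m.
ω = v/|dx/dθ| = 1.49/0.076731 = 19.418 rad/s.
N = 60ω/(2π) = 185.43 rpm.

185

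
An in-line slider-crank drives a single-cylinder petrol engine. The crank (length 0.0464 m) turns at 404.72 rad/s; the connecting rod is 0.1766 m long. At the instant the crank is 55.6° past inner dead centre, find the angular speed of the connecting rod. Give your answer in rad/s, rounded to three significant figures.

61.5

ω = 404.7 rad/s
The rod makes angle φ with the slider axis where L sinφ = r sinθ; differentiating, L cosφ·φ̇ = r ω cosθ.
L cosφ = √(L² − r² sin²θ) = 0.1724 m.
|ω_rod| = r ω |cosθ| / √(L² − r² sin²θ) = 0.0464·404.7·0.56497/0.1724 = 61.54 rad/s.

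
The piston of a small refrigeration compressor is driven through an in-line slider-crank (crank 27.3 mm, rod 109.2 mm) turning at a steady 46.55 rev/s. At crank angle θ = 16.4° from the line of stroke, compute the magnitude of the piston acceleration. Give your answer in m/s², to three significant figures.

2740

ω = 2π·46.5 = 292.5 rad/s
x(θ) = r cosθ + √(L² − r² sin²θ); with ω constant, a = ω²·d²x/dθ².
d²x/dθ² = −r cosθ − r²(cos2θ)/√u − r⁴ sin²2θ/(4u^{3/2}),  u = L² − r² sin²θ = 0.0118652 m².
Substituting r = 0.0273 m, L = 0.1092 m, θ = 16.4°: d²x/dθ² = -0.031972 m.
a = ω²·d²x/dθ² = (292.5)²·(-0.031972) = -2735.1 m/s²;  |a| = 2735.1 m/s².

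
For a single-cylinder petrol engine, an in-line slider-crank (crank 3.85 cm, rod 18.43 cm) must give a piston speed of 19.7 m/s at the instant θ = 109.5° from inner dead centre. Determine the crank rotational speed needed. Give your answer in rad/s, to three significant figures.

584

For an in-line slider-crank, |v_piston| = rω|sinθ|·[1 + r cosθ/√(L² − r² sin²θ)].
With r = 0.0385 m, L = 0.1843 m, θ = 109.5°: the bracketed kinematic factor |dx/dθ| = 0.03371 m.
ω = v/|dx/dθ| = 19.7/0.03371 = 584.39 rad/s.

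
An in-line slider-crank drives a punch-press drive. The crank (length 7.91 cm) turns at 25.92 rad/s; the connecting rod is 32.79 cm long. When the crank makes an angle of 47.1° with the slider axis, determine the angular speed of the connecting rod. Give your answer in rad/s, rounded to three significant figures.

ω = 25.92 rad/s
The rod makes angle φ with the slider axis where L sinφ = r sinθ; differentiating, L cosφ·φ̇ = r ω cosθ.
L cosφ = √(L² − r² sin²θ) = 0.32274 m.
|ω_rod| = r ω |cosθ| / √(L² − r² sin²θ) = 0.0791·25.92·0.68072/0.32274 = 4.3244 rad/s.

4.32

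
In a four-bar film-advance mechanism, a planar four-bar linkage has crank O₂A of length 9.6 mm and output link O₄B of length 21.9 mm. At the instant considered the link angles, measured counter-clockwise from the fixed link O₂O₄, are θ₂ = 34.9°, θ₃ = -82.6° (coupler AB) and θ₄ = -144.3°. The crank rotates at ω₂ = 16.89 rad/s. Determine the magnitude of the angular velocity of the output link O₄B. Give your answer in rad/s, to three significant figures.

7.46

ω₂ = 16.89 rad/s
Differentiating the loop-closure r₂e^{iθ₂}+r₃e^{iθ₃}=r₁+r₄e^{iθ₄} gives r₂ω₂e^{iθ₂}+r₃ω₃e^{iθ₃}=r₄ω₄e^{iθ₄}.
Eliminating the other unknown: ω₄ = r₂ω₂ sin(θ₂−θ₃) / [r₄ sin(θ₄−θ₃)].
Numerator sine = +0.88701; denominator sine = -0.88048.
Result = 0.0096·16.89·(+0.88701) / (0.0219·(-0.88048)) = -7.4588 rad/s; magnitude 7.4588 rad/s.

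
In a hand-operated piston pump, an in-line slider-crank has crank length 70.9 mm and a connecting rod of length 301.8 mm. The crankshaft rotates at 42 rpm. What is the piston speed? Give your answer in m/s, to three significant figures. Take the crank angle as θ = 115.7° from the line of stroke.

0.252

ω = 2π·42/60 = 4.398 rad/s
For an in-line slider-crank, x = r cosθ + √(L² − r² sin²θ), so v = −rω sinθ·[1 + r cosθ/√(L² − r² sin²θ)].
With r = 0.0709 m, L = 0.3018 m, θ = 115.7°: √(L² − r² sin²θ) = 0.29496 m.
v = −0.0709·4.398·0.90108·[1 + 0.0709·-0.43366/0.29496] = -0.2517 m/s.
|v| = 0.2517 m/s.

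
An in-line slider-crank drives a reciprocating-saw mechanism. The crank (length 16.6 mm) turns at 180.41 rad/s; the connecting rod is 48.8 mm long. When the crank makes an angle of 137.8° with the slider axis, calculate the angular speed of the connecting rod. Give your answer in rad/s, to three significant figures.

46.7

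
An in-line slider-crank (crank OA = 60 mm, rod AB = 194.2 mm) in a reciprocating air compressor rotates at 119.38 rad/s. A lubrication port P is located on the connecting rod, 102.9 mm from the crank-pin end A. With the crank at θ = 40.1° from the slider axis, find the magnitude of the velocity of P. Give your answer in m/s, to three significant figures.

ω = 119.4 rad/s.  Crank-pin speed |V_A| = rω = 7.1628 m/s, perpendicular to OA.
Rod angle: sinφ = −(r/L) sinθ ⇒ φ = -11.479°; ω_rod = −rω cosθ/√(L²−r²sin²θ) = -28.789 rad/s.
V_P = V_A + ω_rod × AP, with AP = 0.1029 m along the rod.
Components: V_Px = −rω sinθ − a·ω_rod·sinφ = -5.2033 m/s;  V_Py = rω cosθ + a·ω_rod·cosφ = +2.5759 m/s.
|V_P| = √(V_Px² + V_Py²) = 5.8059 m/s.

5.81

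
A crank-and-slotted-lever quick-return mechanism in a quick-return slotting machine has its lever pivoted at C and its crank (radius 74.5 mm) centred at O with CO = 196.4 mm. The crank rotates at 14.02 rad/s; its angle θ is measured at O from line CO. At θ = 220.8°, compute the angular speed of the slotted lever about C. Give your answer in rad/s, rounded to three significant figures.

3.53

ω = 14.02 rad/s
Crank pin A relative to C: A = (d + r cosθ, r sinθ); lever angle φ = atan2(r sinθ, d + r cosθ).
Differentiating tanφ: φ̇ = rω(d cosθ + r)/(d² + r² + 2dr cosθ).
d² + r² + 2dr cosθ = |CA|² = 0.0219708 m²;  d cosθ + r = -0.074174 m.
|ω_lever| = |0.0745·14.02·-0.074174| / 0.0219708 = 3.5262 rad/s.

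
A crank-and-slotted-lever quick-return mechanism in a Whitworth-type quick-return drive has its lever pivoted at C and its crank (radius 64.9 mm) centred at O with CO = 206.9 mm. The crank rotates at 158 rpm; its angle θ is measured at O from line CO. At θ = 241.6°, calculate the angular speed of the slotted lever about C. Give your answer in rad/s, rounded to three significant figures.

ω = 16.55 rad/s (from 158 rpm).
Crank pin A relative to C: A = (d + r cosθ, r sinθ); lever angle φ = atan2(r sinθ, d + r cosθ).
Differentiating tanφ: φ̇ = rω(d cosθ + r)/(d² + r² + 2dr cosθ).
d² + r² + 2dr cosθ = |CA|² = 0.0342464 m²;  d cosθ + r = -0.033507 m.
|ω_lever| = |0.0649·16.55·-0.033507| / 0.0342464 = 1.0506 rad/s.

1.05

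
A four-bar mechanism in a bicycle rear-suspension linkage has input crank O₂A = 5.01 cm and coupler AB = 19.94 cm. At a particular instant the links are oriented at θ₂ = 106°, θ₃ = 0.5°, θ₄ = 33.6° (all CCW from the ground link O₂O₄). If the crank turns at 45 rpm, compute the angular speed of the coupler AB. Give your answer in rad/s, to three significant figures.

ω₂ = 4.712 rad/s (from 45 rpm).
Differentiating the loop-closure r₂e^{iθ₂}+r₃e^{iθ₃}=r₁+r₄e^{iθ₄} gives r₂ω₂e^{iθ₂}+r₃ω₃e^{iθ₃}=r₄ω₄e^{iθ₄}.
Eliminating the other unknown: ω₃ = r₂ω₂ sin(θ₄−θ₂) / [r₃ sin(θ₃−θ₄)].
Numerator sine = -0.95319; denominator sine = -0.54610.
Result = 0.0501·4.712·(-0.95319) / (0.1994·(-0.54610)) = +2.0666 rad/s; magnitude 2.0666 rad/s.

2.07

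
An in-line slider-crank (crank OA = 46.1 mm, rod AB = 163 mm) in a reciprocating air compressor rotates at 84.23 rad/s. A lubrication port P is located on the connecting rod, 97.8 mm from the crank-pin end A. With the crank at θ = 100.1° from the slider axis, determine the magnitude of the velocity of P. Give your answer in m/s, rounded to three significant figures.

3.71

ω = 84.23 rad/s.  Crank-pin speed |V_A| = rω = 3.883 m/s, perpendicular to OA.
Rod angle: sinφ = −(r/L) sinθ ⇒ φ = -16.167°; ω_rod = −rω cosθ/√(L²−r²sin²θ) = +4.3496 rad/s.
V_P = V_A + ω_rod × AP, with AP = 0.0978 m along the rod.
Components: V_Px = −rω sinθ − a·ω_rod·sinφ = -3.7044 m/s;  V_Py = rω cosθ + a·ω_rod·cosφ = -0.27238 m/s.
|V_P| = √(V_Px² + V_Py²) = 3.7144 m/s.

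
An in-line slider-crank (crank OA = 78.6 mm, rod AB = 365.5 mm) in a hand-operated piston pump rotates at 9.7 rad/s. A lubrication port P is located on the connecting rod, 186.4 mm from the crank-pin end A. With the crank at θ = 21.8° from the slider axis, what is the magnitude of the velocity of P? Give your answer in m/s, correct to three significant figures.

0.467

ω = 9.7 rad/s.  Crank-pin speed |V_A| = rω = 0.76242 m/s, perpendicular to OA.
Rod angle: sinφ = −(r/L) sinθ ⇒ φ = -4.581°; ω_rod = −rω cosθ/√(L²−r²sin²θ) = -1.943 rad/s.
V_P = V_A + ω_rod × AP, with AP = 0.1864 m along the rod.
Components: V_Px = −rω sinθ − a·ω_rod·sinφ = -0.31206 m/s;  V_Py = rω cosθ + a·ω_rod·cosφ = +0.34688 m/s.
|V_P| = √(V_Px² + V_Py²) = 0.46659 m/s.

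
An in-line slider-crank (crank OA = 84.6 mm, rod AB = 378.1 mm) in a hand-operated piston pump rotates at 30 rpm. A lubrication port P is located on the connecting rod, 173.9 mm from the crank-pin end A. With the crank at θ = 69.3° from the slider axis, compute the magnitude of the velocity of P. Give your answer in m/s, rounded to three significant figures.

0.263

ω = 3.142 rad/s.  Crank-pin speed |V_A| = rω = 0.26578 m/s, perpendicular to OA.
Rod angle: sinφ = −(r/L) sinθ ⇒ φ = -12.082°; ω_rod = −rω cosθ/√(L²−r²sin²θ) = -0.2541 rad/s.
V_P = V_A + ω_rod × AP, with AP = 0.1739 m along the rod.
Components: V_Px = −rω sinθ − a·ω_rod·sinφ = -0.25787 m/s;  V_Py = rω cosθ + a·ω_rod·cosφ = +0.050737 m/s.
|V_P| = √(V_Px² + V_Py²) = 0.26281 m/s.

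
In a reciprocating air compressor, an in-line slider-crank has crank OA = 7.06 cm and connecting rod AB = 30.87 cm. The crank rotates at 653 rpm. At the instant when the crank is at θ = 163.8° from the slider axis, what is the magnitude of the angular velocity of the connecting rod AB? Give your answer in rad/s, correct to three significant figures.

ω = 68.38 rad/s (converted from 653 rpm).
The rod makes angle φ with the slider axis where L sinφ = r sinθ; differentiating, L cosφ·φ̇ = r ω cosθ.
L cosφ = √(L² − r² sin²θ) = 0.30807 m.
|ω_rod| = r ω |cosθ| / √(L² − r² sin²θ) = 0.0706·68.38·0.96029/0.30807 = 15.049 rad/s.

15.0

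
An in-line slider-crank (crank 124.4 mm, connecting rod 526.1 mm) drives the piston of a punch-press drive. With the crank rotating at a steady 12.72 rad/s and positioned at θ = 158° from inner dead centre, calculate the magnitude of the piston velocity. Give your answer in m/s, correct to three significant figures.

ω = 12.72 rad/s
For an in-line slider-crank, x = r cosθ + √(L² − r² sin²θ), so v = −rω sinθ·[1 + r cosθ/√(L² − r² sin²θ)].
With r = 0.1244 m, L = 0.5261 m, θ = 158°: √(L² − r² sin²θ) = 0.52403 m.
v = −0.1244·12.72·0.37461·[1 + 0.1244·-0.92718/0.52403] = -0.4623 m/s.
|v| = 0.4623 m/s.

0.462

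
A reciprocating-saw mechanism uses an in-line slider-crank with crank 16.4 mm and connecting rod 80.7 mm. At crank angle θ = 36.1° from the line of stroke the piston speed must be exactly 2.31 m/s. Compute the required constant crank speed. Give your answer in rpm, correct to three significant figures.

For an in-line slider-crank, |v_piston| = rω|sinθ|·[1 + r cosθ/√(L² − r² sin²θ)].
With r = 0.0164 m, L = 0.0807 m, θ = 36.1°: the bracketed kinematic factor |dx/dθ| = 0.011261 m.
ω = v/|dx/dθ| = 2.31/0.011261 = 205.13 rad/s.
N = 60ω/(2π) = 1958.9 rpm.

1960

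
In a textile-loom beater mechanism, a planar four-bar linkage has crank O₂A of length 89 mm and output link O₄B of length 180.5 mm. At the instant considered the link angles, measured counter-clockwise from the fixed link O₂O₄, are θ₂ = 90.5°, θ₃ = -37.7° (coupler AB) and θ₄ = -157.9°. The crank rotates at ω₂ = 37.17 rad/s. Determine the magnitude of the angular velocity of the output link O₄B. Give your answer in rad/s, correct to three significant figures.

16.7

ω₂ = 37.17 rad/s
Differentiating the loop-closure r₂e^{iθ₂}+r₃e^{iθ₃}=r₁+r₄e^{iθ₄} gives r₂ω₂e^{iθ₂}+r₃ω₃e^{iθ₃}=r₄ω₄e^{iθ₄}.
Eliminating the other unknown: ω₄ = r₂ω₂ sin(θ₂−θ₃) / [r₄ sin(θ₄−θ₃)].
Numerator sine = +0.78586; denominator sine = -0.86427.
Result = 0.089·37.17·(+0.78586) / (0.1805·(-0.86427)) = -16.665 rad/s; magnitude 16.665 rad/s.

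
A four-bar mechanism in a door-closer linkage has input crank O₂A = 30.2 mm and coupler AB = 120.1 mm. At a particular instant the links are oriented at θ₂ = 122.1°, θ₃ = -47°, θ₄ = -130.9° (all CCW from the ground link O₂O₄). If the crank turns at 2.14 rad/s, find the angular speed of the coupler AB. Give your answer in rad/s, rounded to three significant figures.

ω₂ = 2.14 rad/s
Differentiating the loop-closure r₂e^{iθ₂}+r₃e^{iθ₃}=r₁+r₄e^{iθ₄} gives r₂ω₂e^{iθ₂}+r₃ω₃e^{iθ₃}=r₄ω₄e^{iθ₄}.
Eliminating the other unknown: ω₃ = r₂ω₂ sin(θ₄−θ₂) / [r₃ sin(θ₃−θ₄)].
Numerator sine = +0.95630; denominator sine = +0.99434.
Result = 0.0302·2.14·(+0.95630) / (0.1201·(+0.99434)) = +0.51754 rad/s; magnitude 0.51754 rad/s.

0.518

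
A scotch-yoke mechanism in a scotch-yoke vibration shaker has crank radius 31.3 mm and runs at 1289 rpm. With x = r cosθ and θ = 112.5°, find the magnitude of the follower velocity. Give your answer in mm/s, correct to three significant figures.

ω = 135 rad/s (from 1289 rpm).
x = r cosθ ⇒ ẋ = −rω sinθ.
|v| = rω|sinθ| = 0.0313·135·|sin 112.5°| = 3.9034 m/s = 3903.4 mm/s.

3900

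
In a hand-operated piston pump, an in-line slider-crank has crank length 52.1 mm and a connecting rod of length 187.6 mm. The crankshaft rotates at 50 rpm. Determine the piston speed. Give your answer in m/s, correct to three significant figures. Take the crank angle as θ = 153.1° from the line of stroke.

ω = 2π·50/60 = 5.236 rad/s
For an in-line slider-crank, x = r cosθ + √(L² − r² sin²θ), so v = −rω sinθ·[1 + r cosθ/√(L² − r² sin²θ)].
With r = 0.0521 m, L = 0.1876 m, θ = 153.1°: √(L² − r² sin²θ) = 0.18611 m.
v = −0.0521·5.236·0.45243·[1 + 0.0521·-0.89180/0.18611] = -0.09261 m/s.
|v| = 0.09261 m/s.

0.0926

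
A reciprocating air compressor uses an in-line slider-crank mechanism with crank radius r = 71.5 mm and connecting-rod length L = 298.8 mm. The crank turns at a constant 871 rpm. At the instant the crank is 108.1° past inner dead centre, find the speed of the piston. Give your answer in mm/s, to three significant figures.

ω = 2π·871/60 = 91.21 rad/s
For an in-line slider-crank, x = r cosθ + √(L² − r² sin²θ), so v = −rω sinθ·[1 + r cosθ/√(L² − r² sin²θ)].
With r = 0.0715 m, L = 0.2988 m, θ = 108.1°: √(L² − r² sin²θ) = 0.29097 m.
v = −0.0715·91.21·0.95052·[1 + 0.0715·-0.31068/0.29097] = -5.7256 m/s.
|v| = 5.7256 m/s = 5725.6 mm/s.

5730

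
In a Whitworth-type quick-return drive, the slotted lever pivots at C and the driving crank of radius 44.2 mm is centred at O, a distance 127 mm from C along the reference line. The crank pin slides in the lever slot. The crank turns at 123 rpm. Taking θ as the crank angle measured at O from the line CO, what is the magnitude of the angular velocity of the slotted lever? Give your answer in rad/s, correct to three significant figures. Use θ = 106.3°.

0.326

ω = 12.88 rad/s (from 123 rpm).
Crank pin A relative to C: A = (d + r cosθ, r sinθ); lever angle φ = atan2(r sinθ, d + r cosθ).
Differentiating tanφ: φ̇ = rω(d cosθ + r)/(d² + r² + 2dr cosθ).
d² + r² + 2dr cosθ = |CA|² = 0.0149317 m²;  d cosθ + r = +0.0085553 m.
|ω_lever| = |0.0442·12.88·+0.0085553| / 0.0149317 = 0.3262 rad/s.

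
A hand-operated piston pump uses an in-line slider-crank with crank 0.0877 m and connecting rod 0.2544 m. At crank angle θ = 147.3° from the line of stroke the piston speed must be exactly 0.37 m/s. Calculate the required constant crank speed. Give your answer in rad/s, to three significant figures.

11.1

For an in-line slider-crank, |v_piston| = rω|sinθ|·[1 + r cosθ/√(L² − r² sin²θ)].
With r = 0.0877 m, L = 0.2544 m, θ = 147.3°: the bracketed kinematic factor |dx/dθ| = 0.03339 m.
ω = v/|dx/dθ| = 0.37/0.03339 = 11.081 rad/s.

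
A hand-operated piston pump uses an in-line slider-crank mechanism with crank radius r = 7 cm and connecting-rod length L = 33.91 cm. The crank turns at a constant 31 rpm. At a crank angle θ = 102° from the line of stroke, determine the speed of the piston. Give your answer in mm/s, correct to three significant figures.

ω = 2π·31/60 = 3.246 rad/s
For an in-line slider-crank, x = r cosθ + √(L² − r² sin²θ), so v = −rω sinθ·[1 + r cosθ/√(L² − r² sin²θ)].
With r = 0.07 m, L = 0.3391 m, θ = 102°: √(L² − r² sin²θ) = 0.33212 m.
v = −0.07·3.246·0.97815·[1 + 0.07·-0.20791/0.33212] = -0.21254 m/s.
|v| = 0.21254 m/s = 212.54 mm/s.

213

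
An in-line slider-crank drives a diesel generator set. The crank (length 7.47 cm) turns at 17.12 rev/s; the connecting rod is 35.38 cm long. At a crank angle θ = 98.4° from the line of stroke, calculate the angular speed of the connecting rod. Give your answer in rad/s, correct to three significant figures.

ω = 107.6 rad/s (converted from 17.12 rev/s).
The rod makes angle φ with the slider axis where L sinφ = r sinθ; differentiating, L cosφ·φ̇ = r ω cosθ.
L cosφ = √(L² − r² sin²θ) = 0.346 m.
|ω_rod| = r ω |cosθ| / √(L² − r² sin²θ) = 0.0747·107.6·0.14608/0.346 = 3.3926 rad/s.

3.39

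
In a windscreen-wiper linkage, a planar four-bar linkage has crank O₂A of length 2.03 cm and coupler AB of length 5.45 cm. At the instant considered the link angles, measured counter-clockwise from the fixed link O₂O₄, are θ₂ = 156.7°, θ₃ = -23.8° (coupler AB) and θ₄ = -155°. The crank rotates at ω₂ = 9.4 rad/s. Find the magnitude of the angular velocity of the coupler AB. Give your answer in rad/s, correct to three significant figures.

ω₂ = 9.4 rad/s
Differentiating the loop-closure r₂e^{iθ₂}+r₃e^{iθ₃}=r₁+r₄e^{iθ₄} gives r₂ω₂e^{iθ₂}+r₃ω₃e^{iθ₃}=r₄ω₄e^{iθ₄}.
Eliminating the other unknown: ω₃ = r₂ω₂ sin(θ₄−θ₂) / [r₃ sin(θ₃−θ₄)].
Numerator sine = +0.74664; denominator sine = +0.75241.
Result = 0.0203·9.4·(+0.74664) / (0.0545·(+0.75241)) = +3.4744 rad/s; magnitude 3.4744 rad/s.

3.47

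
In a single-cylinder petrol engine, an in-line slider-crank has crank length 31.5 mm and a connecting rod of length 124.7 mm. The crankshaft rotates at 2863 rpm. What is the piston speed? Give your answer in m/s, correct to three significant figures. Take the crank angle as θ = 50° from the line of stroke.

8.43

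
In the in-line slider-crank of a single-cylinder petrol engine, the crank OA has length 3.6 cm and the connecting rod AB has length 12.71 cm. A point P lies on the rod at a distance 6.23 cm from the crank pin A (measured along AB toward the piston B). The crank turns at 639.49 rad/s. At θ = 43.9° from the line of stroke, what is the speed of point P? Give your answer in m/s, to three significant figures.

19.5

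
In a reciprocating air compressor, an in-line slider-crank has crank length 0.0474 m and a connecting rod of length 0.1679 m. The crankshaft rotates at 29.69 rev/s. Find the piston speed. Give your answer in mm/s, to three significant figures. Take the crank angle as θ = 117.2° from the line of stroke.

6820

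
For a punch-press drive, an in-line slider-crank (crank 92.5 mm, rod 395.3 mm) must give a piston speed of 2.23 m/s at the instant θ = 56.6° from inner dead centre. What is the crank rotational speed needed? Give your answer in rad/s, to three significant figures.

For an in-line slider-crank, |v_piston| = rω|sinθ|·[1 + r cosθ/√(L² − r² sin²θ)].
With r = 0.0925 m, L = 0.3953 m, θ = 56.6°: the bracketed kinematic factor |dx/dθ| = 0.087366 m.
ω = v/|dx/dθ| = 2.23/0.087366 = 25.525 rad/s.

25.5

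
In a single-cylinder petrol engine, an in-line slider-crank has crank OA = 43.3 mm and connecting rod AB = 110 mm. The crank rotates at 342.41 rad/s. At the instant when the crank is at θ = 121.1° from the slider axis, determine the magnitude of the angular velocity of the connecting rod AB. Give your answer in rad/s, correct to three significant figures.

ω = 342.4 rad/s
The rod makes angle φ with the slider axis where L sinφ = r sinθ; differentiating, L cosφ·φ̇ = r ω cosθ.
L cosφ = √(L² − r² sin²θ) = 0.10356 m.
|ω_rod| = r ω |cosθ| / √(L² − r² sin²θ) = 0.0433·342.4·0.51653/0.10356 = 73.948 rad/s.

73.9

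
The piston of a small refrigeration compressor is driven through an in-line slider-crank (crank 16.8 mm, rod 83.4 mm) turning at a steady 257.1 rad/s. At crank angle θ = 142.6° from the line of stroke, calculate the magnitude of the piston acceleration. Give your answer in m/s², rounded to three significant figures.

821

ω = 257.1 rad/s
x(θ) = r cosθ + √(L² − r² sin²θ); with ω constant, a = ω²·d²x/dθ².
d²x/dθ² = −r cosθ − r²(cos2θ)/√u − r⁴ sin²2θ/(4u^{3/2}),  u = L² − r² sin²θ = 0.00685144 m².
Substituting r = 0.0168 m, L = 0.0834 m, θ = 142.6°: d²x/dθ² = +0.012419 m.
a = ω²·d²x/dθ² = (257.1)²·(+0.012419) = +820.93 m/s²;  |a| = 820.93 m/s².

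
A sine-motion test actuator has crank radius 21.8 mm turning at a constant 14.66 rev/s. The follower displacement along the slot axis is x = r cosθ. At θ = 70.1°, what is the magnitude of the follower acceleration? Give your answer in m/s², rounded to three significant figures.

ω = 92.11 rad/s (from 14.66 rev/s).
x = r cosθ ⇒ ẍ = −rω² cosθ (ω constant).
|a| = rω²|cosθ| = 0.0218·(92.11)²·|cos 70.1°| = 62.958 m/s².

63.0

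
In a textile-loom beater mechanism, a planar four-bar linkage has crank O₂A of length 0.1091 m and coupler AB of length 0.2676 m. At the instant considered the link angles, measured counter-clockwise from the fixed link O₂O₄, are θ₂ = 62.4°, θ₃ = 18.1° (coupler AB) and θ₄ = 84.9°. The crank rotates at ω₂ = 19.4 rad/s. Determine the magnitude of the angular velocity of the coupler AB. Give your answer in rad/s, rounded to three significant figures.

ω₂ = 19.4 rad/s
Differentiating the loop-closure r₂e^{iθ₂}+r₃e^{iθ₃}=r₁+r₄e^{iθ₄} gives r₂ω₂e^{iθ₂}+r₃ω₃e^{iθ₃}=r₄ω₄e^{iθ₄}.
Eliminating the other unknown: ω₃ = r₂ω₂ sin(θ₄−θ₂) / [r₃ sin(θ₃−θ₄)].
Numerator sine = +0.38268; denominator sine = -0.91914.
Result = 0.1091·19.4·(+0.38268) / (0.2676·(-0.91914)) = -3.2931 rad/s; magnitude 3.2931 rad/s.

3.29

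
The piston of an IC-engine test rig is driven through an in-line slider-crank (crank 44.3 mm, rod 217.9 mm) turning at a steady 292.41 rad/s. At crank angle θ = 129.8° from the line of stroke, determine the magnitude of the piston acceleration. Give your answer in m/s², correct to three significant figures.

ω = 292.4 rad/s
x(θ) = r cosθ + √(L² − r² sin²θ); with ω constant, a = ω²·d²x/dθ².
d²x/dθ² = −r cosθ − r²(cos2θ)/√u − r⁴ sin²2θ/(4u^{3/2}),  u = L² − r² sin²θ = 0.046322 m².
Substituting r = 0.0443 m, L = 0.2179 m, θ = 129.8°: d²x/dθ² = +0.029909 m.
a = ω²·d²x/dθ² = (292.4)²·(+0.029909) = +2557.4 m/s²;  |a| = 2557.4 m/s².

2560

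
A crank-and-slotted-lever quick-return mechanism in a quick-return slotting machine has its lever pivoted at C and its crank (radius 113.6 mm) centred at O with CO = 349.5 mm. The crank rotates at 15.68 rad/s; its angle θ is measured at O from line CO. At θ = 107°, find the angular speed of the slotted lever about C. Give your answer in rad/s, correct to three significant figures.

ω = 15.68 rad/s
Crank pin A relative to C: A = (d + r cosθ, r sinθ); lever angle φ = atan2(r sinθ, d + r cosθ).
Differentiating tanφ: φ̇ = rω(d cosθ + r)/(d² + r² + 2dr cosθ).
d² + r² + 2dr cosθ = |CA|² = 0.111839 m²;  d cosθ + r = +0.011416 m.
|ω_lever| = |0.1136·15.68·+0.011416| / 0.111839 = 0.18182 rad/s.

0.182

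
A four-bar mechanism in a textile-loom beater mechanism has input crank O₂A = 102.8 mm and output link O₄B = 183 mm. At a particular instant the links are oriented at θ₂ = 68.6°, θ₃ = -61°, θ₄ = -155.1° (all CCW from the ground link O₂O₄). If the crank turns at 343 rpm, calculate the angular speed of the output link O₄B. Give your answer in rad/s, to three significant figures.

15.6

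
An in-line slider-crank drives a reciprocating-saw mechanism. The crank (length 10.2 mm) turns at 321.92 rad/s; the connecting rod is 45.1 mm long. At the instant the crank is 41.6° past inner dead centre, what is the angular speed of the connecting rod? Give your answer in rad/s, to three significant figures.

55.1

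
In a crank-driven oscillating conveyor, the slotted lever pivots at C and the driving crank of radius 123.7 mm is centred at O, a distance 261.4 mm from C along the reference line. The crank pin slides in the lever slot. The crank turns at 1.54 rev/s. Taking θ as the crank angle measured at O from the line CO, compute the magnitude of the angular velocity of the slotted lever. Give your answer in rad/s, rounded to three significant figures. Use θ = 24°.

3.04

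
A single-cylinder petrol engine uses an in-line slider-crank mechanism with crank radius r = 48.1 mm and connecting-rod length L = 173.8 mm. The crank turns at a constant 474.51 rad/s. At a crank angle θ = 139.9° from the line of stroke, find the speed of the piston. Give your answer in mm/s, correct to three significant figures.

ω = 474.5 rad/s
For an in-line slider-crank, x = r cosθ + √(L² − r² sin²θ), so v = −rω sinθ·[1 + r cosθ/√(L² − r² sin²θ)].
With r = 0.0481 m, L = 0.1738 m, θ = 139.9°: √(L² − r² sin²θ) = 0.17102 m.
v = −0.0481·474.5·0.64412·[1 + 0.0481·-0.76492/0.17102] = -11.539 m/s.
|v| = 11.539 m/s = 11539 mm/s.

11500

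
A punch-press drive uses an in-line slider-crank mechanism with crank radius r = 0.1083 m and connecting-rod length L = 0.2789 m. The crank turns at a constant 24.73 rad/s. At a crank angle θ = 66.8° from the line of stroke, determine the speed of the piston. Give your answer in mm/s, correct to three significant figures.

2860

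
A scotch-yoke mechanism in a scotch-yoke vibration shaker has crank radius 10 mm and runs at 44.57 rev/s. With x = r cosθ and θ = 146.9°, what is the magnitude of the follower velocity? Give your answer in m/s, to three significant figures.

1.53

ω = 280 rad/s (from 44.57 rev/s).
x = r cosθ ⇒ ẋ = −rω sinθ.
|v| = rω|sinθ| = 0.01·280·|sin 146.9°| = 1.5293 m/s.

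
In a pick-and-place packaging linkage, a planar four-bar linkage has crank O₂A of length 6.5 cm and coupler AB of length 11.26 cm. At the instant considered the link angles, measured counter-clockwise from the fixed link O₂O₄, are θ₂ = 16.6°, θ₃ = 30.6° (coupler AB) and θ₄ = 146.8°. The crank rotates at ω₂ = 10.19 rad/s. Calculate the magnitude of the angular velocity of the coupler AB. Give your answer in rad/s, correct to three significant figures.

5.01

ω₂ = 10.19 rad/s
Differentiating the loop-closure r₂e^{iθ₂}+r₃e^{iθ₃}=r₁+r₄e^{iθ₄} gives r₂ω₂e^{iθ₂}+r₃ω₃e^{iθ₃}=r₄ω₄e^{iθ₄}.
Eliminating the other unknown: ω₃ = r₂ω₂ sin(θ₄−θ₂) / [r₃ sin(θ₃−θ₄)].
Numerator sine = +0.76380; denominator sine = -0.89726.
Result = 0.065·10.19·(+0.76380) / (0.1126·(-0.89726)) = -5.0074 rad/s; magnitude 5.0074 rad/s.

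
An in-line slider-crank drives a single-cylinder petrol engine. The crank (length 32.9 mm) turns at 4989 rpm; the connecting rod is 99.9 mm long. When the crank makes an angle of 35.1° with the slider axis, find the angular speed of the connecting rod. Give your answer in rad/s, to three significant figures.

143

ω = 522.4 rad/s (converted from 4989 rpm).
The rod makes angle φ with the slider axis where L sinφ = r sinθ; differentiating, L cosφ·φ̇ = r ω cosθ.
L cosφ = √(L² − r² sin²θ) = 0.098092 m.
|ω_rod| = r ω |cosθ| / √(L² − r² sin²θ) = 0.0329·522.4·0.81815/0.098092 = 143.36 rad/s.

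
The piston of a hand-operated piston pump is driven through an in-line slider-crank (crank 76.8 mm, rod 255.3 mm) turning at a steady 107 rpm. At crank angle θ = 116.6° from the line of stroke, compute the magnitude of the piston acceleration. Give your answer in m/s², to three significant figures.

6.07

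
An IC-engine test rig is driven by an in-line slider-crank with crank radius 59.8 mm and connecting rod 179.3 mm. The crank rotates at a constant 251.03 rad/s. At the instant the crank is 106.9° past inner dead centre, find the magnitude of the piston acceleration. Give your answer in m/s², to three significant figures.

ω = 251 rad/s
x(θ) = r cosθ + √(L² − r² sin²θ); with ω constant, a = ω²·d²x/dθ².
d²x/dθ² = −r cosθ − r²(cos2θ)/√u − r⁴ sin²2θ/(4u^{3/2}),  u = L² − r² sin²θ = 0.0288747 m².
Substituting r = 0.0598 m, L = 0.1793 m, θ = 106.9°: d²x/dθ² = +0.03467 m.
a = ω²·d²x/dθ² = (251)²·(+0.03467) = +2184.8 m/s²;  |a| = 2184.8 m/s².

2180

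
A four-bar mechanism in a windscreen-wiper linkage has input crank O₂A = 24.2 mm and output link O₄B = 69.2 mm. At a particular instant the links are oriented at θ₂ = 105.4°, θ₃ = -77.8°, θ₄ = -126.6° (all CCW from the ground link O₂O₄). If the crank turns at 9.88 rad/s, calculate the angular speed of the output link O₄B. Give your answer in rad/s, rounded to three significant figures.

ω₂ = 9.88 rad/s
Differentiating the loop-closure r₂e^{iθ₂}+r₃e^{iθ₃}=r₁+r₄e^{iθ₄} gives r₂ω₂e^{iθ₂}+r₃ω₃e^{iθ₃}=r₄ω₄e^{iθ₄}.
Eliminating the other unknown: ω₄ = r₂ω₂ sin(θ₂−θ₃) / [r₄ sin(θ₄−θ₃)].
Numerator sine = -0.05582; denominator sine = -0.75241.
Result = 0.0242·9.88·(-0.05582) / (0.0692·(-0.75241)) = +0.25634 rad/s; magnitude 0.25634 rad/s.

0.256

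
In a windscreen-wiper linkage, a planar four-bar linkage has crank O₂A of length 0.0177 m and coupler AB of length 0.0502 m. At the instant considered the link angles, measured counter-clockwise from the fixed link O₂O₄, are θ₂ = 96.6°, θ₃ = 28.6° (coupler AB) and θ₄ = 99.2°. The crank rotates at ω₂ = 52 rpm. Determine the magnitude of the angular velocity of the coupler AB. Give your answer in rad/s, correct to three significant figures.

0.0923

ω₂ = 5.445 rad/s (from 52 rpm).
Differentiating the loop-closure r₂e^{iθ₂}+r₃e^{iθ₃}=r₁+r₄e^{iθ₄} gives r₂ω₂e^{iθ₂}+r₃ω₃e^{iθ₃}=r₄ω₄e^{iθ₄}.
Eliminating the other unknown: ω₃ = r₂ω₂ sin(θ₄−θ₂) / [r₃ sin(θ₃−θ₄)].
Numerator sine = +0.04536; denominator sine = -0.94322.
Result = 0.0177·5.445·(+0.04536) / (0.0502·(-0.94322)) = -0.09234 rad/s; magnitude 0.09234 rad/s.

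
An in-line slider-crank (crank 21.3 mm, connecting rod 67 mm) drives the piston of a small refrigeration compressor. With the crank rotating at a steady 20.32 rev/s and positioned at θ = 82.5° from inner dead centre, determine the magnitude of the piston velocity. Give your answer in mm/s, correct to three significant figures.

2810

ω = 2π·20.3 = 127.7 rad/s
For an in-line slider-crank, x = r cosθ + √(L² − r² sin²θ), so v = −rω sinθ·[1 + r cosθ/√(L² − r² sin²θ)].
With r = 0.0213 m, L = 0.067 m, θ = 82.5°: √(L² − r² sin²θ) = 0.063585 m.
v = −0.0213·127.7·0.99144·[1 + 0.0213·0.13053/0.063585] = -2.8141 m/s.
|v| = 2.8141 m/s = 2814.1 mm/s.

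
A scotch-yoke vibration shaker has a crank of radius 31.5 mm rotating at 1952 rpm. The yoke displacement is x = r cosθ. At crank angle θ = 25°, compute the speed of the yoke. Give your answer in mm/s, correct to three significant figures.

2720

ω = 204.4 rad/s (from 1952 rpm).
x = r cosθ ⇒ ẋ = −rω sinθ.
|v| = rω|sinθ| = 0.0315·204.4·|sin 25°| = 2.7212 m/s = 2721.2 mm/s.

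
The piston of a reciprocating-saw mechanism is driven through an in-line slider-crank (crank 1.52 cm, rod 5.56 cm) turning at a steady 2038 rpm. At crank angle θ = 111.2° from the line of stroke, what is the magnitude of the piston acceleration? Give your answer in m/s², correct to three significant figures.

393

ω = 2π·2038/60 = 213.4 rad/s
x(θ) = r cosθ + √(L² − r² sin²θ); with ω constant, a = ω²·d²x/dθ².
d²x/dθ² = −r cosθ − r²(cos2θ)/√u − r⁴ sin²2θ/(4u^{3/2}),  u = L² − r² sin²θ = 0.00289053 m².
Substituting r = 0.0152 m, L = 0.0556 m, θ = 111.2°: d²x/dθ² = +0.008631 m.
a = ω²·d²x/dθ² = (213.4)²·(+0.008631) = +393.12 m/s²;  |a| = 393.12 m/s².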